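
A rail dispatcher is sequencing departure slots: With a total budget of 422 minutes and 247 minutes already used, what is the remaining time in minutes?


Total budget: 422 minutes
Time used: 247 minutes
Remaining: 422 - 247 = 175 minutes
Percent used: 58.5%
Percent remaining: 41.5%

175


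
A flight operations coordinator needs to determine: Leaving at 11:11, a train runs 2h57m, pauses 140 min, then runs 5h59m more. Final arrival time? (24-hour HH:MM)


Depart: 11:11
Leg 1: +177 min -> 14:08
Layover: +140 min -> 16:28
Leg 2: +359 min -> 22:27
Total travel: 676 minutes = 11h 16m
Arrival: 22:27

22:27


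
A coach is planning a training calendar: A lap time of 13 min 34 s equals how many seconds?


Minutes: 13
Seconds: 34
Convert minutes to seconds: 13 x 60 = 780
Add remaining seconds: 780 + 34 = 814

814


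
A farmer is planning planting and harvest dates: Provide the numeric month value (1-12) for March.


Calendar month order:
2. February
3. March <--
4. April
March is month number 3

3


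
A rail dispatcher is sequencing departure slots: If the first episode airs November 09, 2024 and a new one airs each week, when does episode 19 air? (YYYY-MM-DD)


First occurrence: 2024-11-09 (occurrence 1)
Each occurrence is 7 days after the previous.
Occurrence 19 is 18 weeks after the first.
18 weeks = 126 days
2024-11-09 + 126 days = 2025-03-15

2025-03-15


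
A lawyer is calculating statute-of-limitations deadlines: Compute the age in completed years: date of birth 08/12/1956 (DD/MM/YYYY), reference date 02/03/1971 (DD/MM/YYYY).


Birth: 1956-12-08
Reference: 1971-03-02
Year difference: 1971 - 1956 = 15
Has birthday (12-08) occurred by 03-02? No
Birthday not yet reached this year -> subtract 1
Age in full years: 14

14


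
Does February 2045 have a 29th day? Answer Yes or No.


Year: 2045
Divisible by 4? 2045 / 4 = 511.25 -> No
Not divisible by 4, so NOT a leap year

No


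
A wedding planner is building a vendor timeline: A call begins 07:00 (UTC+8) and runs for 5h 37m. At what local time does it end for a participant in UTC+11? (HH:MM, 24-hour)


Start: 07:00 in UTC+8
Step 1 - add duration:
  minutes: 0 + 37 = 37
  hours: 7 + 5 + 0 = 12
  end in UTC+8: 12:37
Step 2 - convert UTC+8 -> UTC+11:
  offset difference: 11 - (8) = 3 hours
  12 + (3) = 15 -> mod 24 = 15
Result: 15:37 in UTC+11

15:37


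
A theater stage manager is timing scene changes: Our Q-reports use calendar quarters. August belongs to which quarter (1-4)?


Month: August (month 8)
Q1: January-March (months 1-3)
Q2: April-June (months 4-6)
Q3: July-September (months 7-9)
Q4: October-December (months 10-12)
Month 8 falls in Q3

3


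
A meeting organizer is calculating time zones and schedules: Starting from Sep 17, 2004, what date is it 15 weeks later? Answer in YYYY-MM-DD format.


Start: 2004-09-17
Weeks to add: 15
Convert to days: 15 x 7 = 105 days
Add 105 days to 2004-09-17
Result: 2004-12-31

2004-12-31


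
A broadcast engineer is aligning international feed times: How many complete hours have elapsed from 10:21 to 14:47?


Start: 10:21
End: 14:47
Hour difference: 14 - 10 = 4 hours
Minute difference: 47 - 21 = 26 minutes
Total minutes: 266
Complete hours: 266 / 60 = 4 (remainder 26)

4


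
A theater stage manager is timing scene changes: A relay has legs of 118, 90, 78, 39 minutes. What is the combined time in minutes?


Durations: 118, 90, 78, 39
Running sum: 118
+ 90 = 208
+ 78 = 286
+ 39 = 325
Total duration: 325 minutes
That is 5 hours and 25 minutes

325


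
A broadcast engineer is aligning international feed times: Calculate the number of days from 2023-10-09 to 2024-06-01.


Start date: 2023-10-09
End date: 2024-06-01
Oct 2023: +23 days
Nov 2023: +30 days
Dec 2023: +31 days
... (5 more months)
Total: 236 days

236


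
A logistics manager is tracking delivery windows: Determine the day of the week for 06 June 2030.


Date: 2030-06-06
January 1, 2030 is a Tuesday
Day of year: 157
Offset from Jan 1: 156 days
156 mod 7 = 2
Result: Thursday

Thursday


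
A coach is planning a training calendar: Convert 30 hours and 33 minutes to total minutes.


Hours: 30
Minutes: 33
Convert hours to minutes: 30 x 60 = 1800
Add remaining minutes: 1800 + 33 = 1833

1833


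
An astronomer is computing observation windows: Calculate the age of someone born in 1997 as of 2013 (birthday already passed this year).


Birth year: 1997
Current year: 2013
Age = current year - birth year
Age = 2013 - 1997 = 16

16


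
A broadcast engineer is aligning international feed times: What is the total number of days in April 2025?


Month: April
Year: 2025
April is a 30-day month
Total: 30 days

30


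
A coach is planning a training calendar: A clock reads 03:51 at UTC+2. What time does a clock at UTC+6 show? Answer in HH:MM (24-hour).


Local time: 03:51 at UTC+2 (offset 2h)
Target zone: UTC+6 (offset 6h)
Difference: 6 - (2) = 4 hours
Calculation: 3 + (4) = 7
Result: 07:51

07:51


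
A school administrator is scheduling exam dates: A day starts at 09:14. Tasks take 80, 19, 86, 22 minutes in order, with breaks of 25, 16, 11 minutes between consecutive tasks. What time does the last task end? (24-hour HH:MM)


Start: 09:14 = 554 min from midnight
  after task 1 (80 min): 10:34
  after break (25 min): 10:59
  after task 2 (19 min): 11:18
  after break (16 min): 11:34
  after task 3 (86 min): 13:00
  after break (11 min): 13:11
  after task 4 (22 min): 13:33
Total elapsed: 259 minutes
End time: 13:33

13:33


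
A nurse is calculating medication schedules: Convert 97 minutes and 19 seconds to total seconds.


Minutes: 97
Extra seconds: 19
Seconds per minute: 60
Minutes to seconds: 97 x 60 = 5820
Total: 5820 + 19 = 5839

5839


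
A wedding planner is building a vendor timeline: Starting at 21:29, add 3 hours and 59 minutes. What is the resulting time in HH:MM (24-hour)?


Start time: 21:29
Adding: 3 hours 59 minutes
Minutes: 29 + 59 = 88
Minute overflow: 88 >= 60, so carry 1 hour, minutes = 28
Hours: 21 + 3 + 1 = 25
Hour wraparound: 25 mod 24 = 1
Result: 01:28

01:28


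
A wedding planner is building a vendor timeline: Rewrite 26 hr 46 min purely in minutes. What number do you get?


Hours: 26
Extra minutes: 46
Minutes per hour: 60
Hours to minutes: 26 x 60 = 1560
Total: 1560 + 46 = 1606

1606


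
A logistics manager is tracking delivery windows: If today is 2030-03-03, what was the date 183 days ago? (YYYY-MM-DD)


Start: 2030-03-03
Subtracting 183 days
Days already passed in March: 3
After going back through March: 180 more days to subtract
February 2030: 28 days, 152 remaining
January 2030: 31 days, 121 remaining
December 2029: 31 days, 90 remaining
November 2029: 30 days, 60 remaining
Result: 2029-09-01

2029-09-01


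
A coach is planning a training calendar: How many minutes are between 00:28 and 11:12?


Start time: 00:28 = 28 minutes from midnight
End time: 11:12 = 672 minutes from midnight
Difference: 672 - 28 = 644 minutes
That is 10 hours and 44 minutes

644


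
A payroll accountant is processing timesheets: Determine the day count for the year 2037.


Year: 2037
Check leap year rules:
Divisible by 4? No
2037 is not a leap year
Days: 365

365


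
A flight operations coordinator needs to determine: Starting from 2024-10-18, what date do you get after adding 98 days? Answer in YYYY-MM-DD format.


Start: 2024-10-18
Adding 98 days
Days remaining in October: 13
After October: 85 days still to add
November 2024: 30 days, 55 remaining
December 2024: 31 days, 24 remaining
January 2025 has 31 days, need 24
Result: 2025-01-24

2025-01-24


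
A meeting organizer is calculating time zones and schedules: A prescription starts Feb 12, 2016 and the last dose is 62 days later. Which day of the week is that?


Start: 2016-02-12 (Friday)
Step 1 - find target date: add 62 days
  2016-02-12 + 62 days = 2016-04-14
Step 2 - day of week:
  62 mod 7 = 6
  Friday + 6 days -> Thursday
Result: Thursday (2016-04-14)

Thursday


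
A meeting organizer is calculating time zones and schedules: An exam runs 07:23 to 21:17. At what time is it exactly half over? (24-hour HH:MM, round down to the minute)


Start time: 07:23 = 443 minutes from midnight
End time: 21:17 = 1277 minutes from midnight
Sum: 443 + 1277 = 1720
Midpoint: 1720 / 2 = 860 minutes
Convert: 860 / 60 = 14 hours, 20 minutes
Result: 14:20

14:20


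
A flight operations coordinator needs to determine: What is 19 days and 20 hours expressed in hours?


Days: 19
Extra hours: 20
Hours per day: 24
Days to hours: 19 x 24 = 456
Total: 456 + 20 = 476

476


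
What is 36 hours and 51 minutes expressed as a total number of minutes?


Hours: 36
Minutes: 51
Convert hours to minutes: 36 x 60 = 2160
Add remaining minutes: 2160 + 51 = 2211

2211


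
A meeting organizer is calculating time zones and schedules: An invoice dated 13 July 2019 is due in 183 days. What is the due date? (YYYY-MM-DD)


Start: 2019-07-13
Adding 183 days
Days remaining in July: 18
After July: 165 days still to add
August 2019: 31 days, 134 remaining
September 2019: 30 days, 104 remaining
October 2019: 31 days, 73 remaining
November 2019: 30 days, 43 remaining
Result: 2020-01-12

2020-01-12


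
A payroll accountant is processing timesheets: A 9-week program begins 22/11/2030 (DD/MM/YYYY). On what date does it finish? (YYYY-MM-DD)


Start: 2030-11-22
Weeks to add: 9
Convert to days: 9 x 7 = 63 days
Add 63 days to 2030-11-22
Result: 2031-01-24

2031-01-24


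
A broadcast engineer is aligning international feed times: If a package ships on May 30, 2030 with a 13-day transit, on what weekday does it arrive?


Start: 2030-05-30 (Thursday)
Step 1 - find target date: add 13 days
  2030-05-30 + 13 days = 2030-06-12
Step 2 - day of week:
  13 mod 7 = 6
  Thursday + 6 days -> Wednesday
Result: Wednesday (2030-06-12)

Wednesday


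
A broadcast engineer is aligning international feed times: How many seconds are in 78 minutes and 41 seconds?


Minutes: 78
Extra seconds: 41
Seconds per minute: 60
Minutes to seconds: 78 x 60 = 4680
Total: 4680 + 41 = 4721

4721


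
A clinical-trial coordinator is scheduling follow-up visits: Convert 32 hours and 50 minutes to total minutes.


Hours: 32
Extra minutes: 50
Minutes per hour: 60
Hours to minutes: 32 x 60 = 1920
Total: 1920 + 50 = 1970

1970


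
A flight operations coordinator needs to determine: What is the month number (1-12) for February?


Calendar month order:
1. January
2. February <--
3. March
February is month number 2

2


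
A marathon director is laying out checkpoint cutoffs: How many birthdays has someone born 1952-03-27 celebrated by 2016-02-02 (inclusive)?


Birth: 1952-03-27
Reference: 2016-02-02
Year difference: 2016 - 1952 = 64
Has birthday (03-27) occurred by 02-02? No
Birthday not yet reached this year -> subtract 1
Age in full years: 63

63


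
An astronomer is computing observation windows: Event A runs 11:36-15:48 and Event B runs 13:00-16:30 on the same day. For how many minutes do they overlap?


Interval A: [696, 948] minutes from midnight
Interval B: [780, 990] minutes from midnight
Overlap start = max(696, 780) = 780
Overlap end = min(948, 990) = 948
Overlap = 948 - 780 = 168 minutes

168


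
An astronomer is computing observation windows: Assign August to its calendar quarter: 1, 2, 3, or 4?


Month: August (month 8)
Q1: January-March (months 1-3)
Q2: April-June (months 4-6)
Q3: July-September (months 7-9)
Q4: October-December (months 10-12)
Month 8 falls in Q3

3


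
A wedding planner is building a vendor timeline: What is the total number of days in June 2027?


Month: June
Year: 2027
June is a 30-day month
Total: 30 days

30


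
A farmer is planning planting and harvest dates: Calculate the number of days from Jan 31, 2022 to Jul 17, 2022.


Start date: 2022-01-31
End date: 2022-07-17
Jan 2022: +1 days
Feb 2022: +28 days
Mar 2022: +31 days
... (4 more months)
Total: 167 days

167


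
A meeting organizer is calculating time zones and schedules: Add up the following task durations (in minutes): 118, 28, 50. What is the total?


Durations: 118, 28, 50
Running sum: 118
+ 28 = 146
+ 50 = 196
Total duration: 196 minutes
That is 3 hours and 16 minutes

196


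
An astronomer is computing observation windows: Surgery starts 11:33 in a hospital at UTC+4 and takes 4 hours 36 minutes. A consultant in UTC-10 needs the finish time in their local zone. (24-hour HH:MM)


Start: 11:33 in UTC+4
Step 1 - add duration:
  minutes: 33 + 36 = 69 (carry 1h)
  hours: 11 + 4 + 1 = 16
  end in UTC+4: 16:09
Step 2 - convert UTC+4 -> UTC-10:
  offset difference: -10 - (4) = -14 hours
  16 + (-14) = 2 -> mod 24 = 2
Result: 02:09 in UTC-10

02:09


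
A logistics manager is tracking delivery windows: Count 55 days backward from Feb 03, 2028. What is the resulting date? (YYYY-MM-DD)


Start: 2028-02-03
Subtracting 55 days
Days already passed in February: 3
After going back through February: 52 more days to subtract
January 2028: 31 days, 21 remaining
December 2027 has 31 days, need 21
Result: 2027-12-10

2027-12-10


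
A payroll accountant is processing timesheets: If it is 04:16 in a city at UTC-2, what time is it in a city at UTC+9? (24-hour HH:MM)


Local time: 04:16 at UTC-2 (offset -2h)
Target zone: UTC+9 (offset 9h)
Difference: 9 - (-2) = 11 hours
Calculation: 4 + (11) = 15
Result: 15:16

15:16


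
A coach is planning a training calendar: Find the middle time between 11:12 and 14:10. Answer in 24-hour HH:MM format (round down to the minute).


Start time: 11:12 = 672 minutes from midnight
End time: 14:10 = 850 minutes from midnight
Sum: 672 + 850 = 1522
Midpoint: 1522 / 2 = 761 minutes
Convert: 761 / 60 = 12 hours, 41 minutes
Result: 12:41

12:41


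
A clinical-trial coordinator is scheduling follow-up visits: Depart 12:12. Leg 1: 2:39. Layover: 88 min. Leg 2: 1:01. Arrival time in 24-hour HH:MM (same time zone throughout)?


Depart: 12:12
Leg 1: +159 min -> 14:51
Layover: +88 min -> 16:19
Leg 2: +61 min -> 17:20
Total travel: 308 minutes = 5h 8m
Arrival: 17:20

17:20


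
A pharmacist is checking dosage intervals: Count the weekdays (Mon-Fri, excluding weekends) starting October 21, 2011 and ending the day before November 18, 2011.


Start: 2011-10-21 (Friday)
End (exclusive): 2011-11-18 (Friday)
Total calendar days: 28
Full weeks: 28 // 7 = 4 -> 20 weekdays
Remaining 0 days starting on Friday:
Total business days: 20 + 0 = 20

20


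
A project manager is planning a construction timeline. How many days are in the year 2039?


Year: 2039
Check leap year rules:
Divisible by 4? No
2039 is not a leap year
Days: 365

365


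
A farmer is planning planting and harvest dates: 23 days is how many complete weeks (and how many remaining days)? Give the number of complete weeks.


Total days: 23
Days per week: 7
Division: 23 / 7 = 3 remainder 2
Complete weeks: 3
Remaining days: 2

3


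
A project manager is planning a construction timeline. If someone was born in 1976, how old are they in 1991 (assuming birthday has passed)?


Birth year: 1976
Current year: 1991
Age = current year - birth year
Age = 1991 - 1976 = 15

15


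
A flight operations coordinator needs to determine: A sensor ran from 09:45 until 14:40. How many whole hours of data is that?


Start: 09:45
End: 14:40
Hour difference: 14 - 9 = 5 hours
Minute difference: 40 - 45 = -5 minutes
Total minutes: 295
Complete hours: 295 / 60 = 4 (remainder 55)

4


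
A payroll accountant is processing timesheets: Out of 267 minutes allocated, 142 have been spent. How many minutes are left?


Total budget: 267 minutes
Time used: 142 minutes
Remaining: 267 - 142 = 125 minutes
Percent used: 53.2%
Percent remaining: 46.8%

125


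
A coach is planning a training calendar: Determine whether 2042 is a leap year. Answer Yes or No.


Year: 2042
Divisible by 4? 2042 / 4 = 510.5 -> No
Not divisible by 4, so NOT a leap year

No


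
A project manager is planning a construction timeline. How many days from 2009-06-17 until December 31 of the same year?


Start: June 17, 2009
End: December 31, 2009
Days left in June: 13
July: 31
August: 31
September: 30
October: 31
... plus remaining months
Sum of remaining months: 184
Total: 13 + 184 = 197

197


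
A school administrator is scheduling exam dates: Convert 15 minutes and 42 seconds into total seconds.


Minutes: 15
Seconds: 42
Convert minutes to seconds: 15 x 60 = 900
Add remaining seconds: 900 + 42 = 942

942


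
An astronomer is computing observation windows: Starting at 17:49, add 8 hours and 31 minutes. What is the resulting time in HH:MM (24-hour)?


Start time: 17:49
Adding: 8 hours 31 minutes
Minutes: 49 + 31 = 80
Minute overflow: 80 >= 60, so carry 1 hour, minutes = 20
Hours: 17 + 8 + 1 = 26
Hour wraparound: 26 mod 24 = 2
Result: 02:20

02:20


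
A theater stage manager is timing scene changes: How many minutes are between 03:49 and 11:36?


Start time: 03:49 = 229 minutes from midnight
End time: 11:36 = 696 minutes from midnight
Difference: 696 - 229 = 467 minutes
That is 7 hours and 47 minutes

467


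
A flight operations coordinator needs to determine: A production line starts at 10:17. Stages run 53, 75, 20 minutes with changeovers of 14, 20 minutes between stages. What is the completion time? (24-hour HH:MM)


Start: 10:17 = 617 min from midnight
  after task 1 (53 min): 11:10
  after break (14 min): 11:24
  after task 2 (75 min): 12:39
  after break (20 min): 12:59
  after task 3 (20 min): 13:19
Total elapsed: 182 minutes
End time: 13:19

13:19


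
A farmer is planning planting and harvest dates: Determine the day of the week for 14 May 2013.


Date: 2013-05-14
January 1, 2013 is a Tuesday
Day of year: 134
Offset from Jan 1: 133 days
133 mod 7 = 0
Result: Tuesday

Tuesday


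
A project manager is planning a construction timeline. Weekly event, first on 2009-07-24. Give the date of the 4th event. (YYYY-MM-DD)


First occurrence: 2009-07-24 (occurrence 1)
Each occurrence is 7 days after the previous.
Occurrence 4 is 3 weeks after the first.
3 weeks = 21 days
2009-07-24 + 21 days = 2009-08-14

2009-08-14


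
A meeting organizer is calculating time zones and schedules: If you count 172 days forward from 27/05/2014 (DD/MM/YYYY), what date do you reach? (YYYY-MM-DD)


Start: 2014-05-27
Adding 172 days
Days remaining in May: 4
After May: 168 days still to add
June 2014: 30 days, 138 remaining
July 2014: 31 days, 107 remaining
August 2014: 31 days, 76 remaining
September 2014: 30 days, 46 remaining
Result: 2014-11-15

2014-11-15


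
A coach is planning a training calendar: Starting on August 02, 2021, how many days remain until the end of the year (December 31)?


Start: August 02, 2021
End: December 31, 2021
Days left in August: 29
September: 30
October: 31
November: 30
December: 31
Sum of remaining months: 122
Total: 29 + 122 = 151

151


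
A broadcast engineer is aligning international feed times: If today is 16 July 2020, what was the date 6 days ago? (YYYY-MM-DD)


Start: 2020-07-16
Subtracting 6 days
Days already passed in July: 16
Result: 2020-07-10

2020-07-10


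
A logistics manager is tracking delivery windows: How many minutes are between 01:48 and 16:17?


Start time: 01:48 = 108 minutes from midnight
End time: 16:17 = 977 minutes from midnight
Difference: 977 - 108 = 869 minutes
That is 14 hours and 29 minutes

869


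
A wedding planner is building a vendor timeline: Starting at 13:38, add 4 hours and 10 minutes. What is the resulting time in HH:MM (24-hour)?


Start time: 13:38
Adding: 4 hours 10 minutes
Minutes: 38 + 10 = 48
Hours: 13 + 4 + 0 = 17
Result: 17:48

17:48


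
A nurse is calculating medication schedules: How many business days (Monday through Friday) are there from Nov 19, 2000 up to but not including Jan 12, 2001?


Start: 2000-11-19 (Sunday)
End (exclusive): 2001-01-12 (Friday)
Total calendar days: 54
Full weeks: 54 // 7 = 7 -> 35 weekdays
Remaining 5 days starting on Sunday:
  Sun(-), Mon(w), Tue(w), Wed(w), Thu(w) -> 4 weekdays
Total business days: 35 + 4 = 39

39


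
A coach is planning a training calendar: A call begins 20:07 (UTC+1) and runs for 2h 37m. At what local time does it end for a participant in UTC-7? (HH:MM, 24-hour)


Start: 20:07 in UTC+1
Step 1 - add duration:
  minutes: 7 + 37 = 44
  hours: 20 + 2 + 0 = 22
  end in UTC+1: 22:44
Step 2 - convert UTC+1 -> UTC-7:
  offset difference: -7 - (1) = -8 hours
  22 + (-8) = 14 -> mod 24 = 14
Result: 14:44 in UTC-7

14:44


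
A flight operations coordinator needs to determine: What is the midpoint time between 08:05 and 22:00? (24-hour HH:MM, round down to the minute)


Start time: 08:05 = 485 minutes from midnight
End time: 22:00 = 1320 minutes from midnight
Sum: 485 + 1320 = 1805
Midpoint: 1805 / 2 = 902 minutes
Convert: 902 / 60 = 15 hours, 2 minutes
Result: 15:02

15:02


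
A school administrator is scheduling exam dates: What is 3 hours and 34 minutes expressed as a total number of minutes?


Hours: 3
Minutes: 34
Convert hours to minutes: 3 x 60 = 180
Add remaining minutes: 180 + 34 = 214

214


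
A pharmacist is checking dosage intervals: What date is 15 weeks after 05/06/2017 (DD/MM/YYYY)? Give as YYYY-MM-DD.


Start: 2017-06-05
Weeks to add: 15
Convert to days: 15 x 7 = 105 days
Add 105 days to 2017-06-05
Result: 2017-09-18

2017-09-18


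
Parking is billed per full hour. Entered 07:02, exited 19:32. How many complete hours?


Start: 07:02
End: 19:32
Hour difference: 19 - 7 = 12 hours
Minute difference: 32 - 2 = 30 minutes
Total minutes: 750
Complete hours: 750 / 60 = 12 (remainder 30)

12


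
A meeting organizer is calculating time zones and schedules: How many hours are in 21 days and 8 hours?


Days: 21
Extra hours: 8
Hours per day: 24
Days to hours: 21 x 24 = 504
Total: 504 + 8 = 512

512


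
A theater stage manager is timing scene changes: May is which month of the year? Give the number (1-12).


Calendar month order:
4. April
5. May <--
6. June
May is month number 5

5


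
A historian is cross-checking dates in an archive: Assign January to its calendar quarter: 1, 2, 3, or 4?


Month: January (month 1)
Q1: January-March (months 1-3)
Q2: April-June (months 4-6)
Q3: July-September (months 7-9)
Q4: October-December (months 10-12)
Month 1 falls in Q1

1


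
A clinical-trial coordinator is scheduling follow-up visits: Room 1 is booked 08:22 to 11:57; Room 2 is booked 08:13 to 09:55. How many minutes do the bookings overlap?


Interval A: [502, 717] minutes from midnight
Interval B: [493, 595] minutes from midnight
Overlap start = max(502, 493) = 502
Overlap end = min(717, 595) = 595
Overlap = 595 - 502 = 93 minutes

93


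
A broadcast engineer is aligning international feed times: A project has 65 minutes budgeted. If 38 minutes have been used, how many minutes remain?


Total budget: 65 minutes
Time used: 38 minutes
Remaining: 65 - 38 = 27 minutes
Percent used: 58.5%
Percent remaining: 41.5%

27


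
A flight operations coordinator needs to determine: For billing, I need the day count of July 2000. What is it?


Month: July
Year: 2000
July is a 31-day month
Total: 31 days

31


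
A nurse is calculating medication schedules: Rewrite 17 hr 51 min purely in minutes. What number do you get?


Hours: 17
Extra minutes: 51
Minutes per hour: 60
Hours to minutes: 17 x 60 = 1020
Total: 1020 + 51 = 1071

1071


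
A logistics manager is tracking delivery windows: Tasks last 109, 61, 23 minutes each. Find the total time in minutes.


Durations: 109, 61, 23
Running sum: 109
+ 61 = 170
+ 23 = 193
Total duration: 193 minutes
That is 3 hours and 13 minutes

193


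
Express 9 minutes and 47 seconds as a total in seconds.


Minutes: 9
Seconds: 47
Convert minutes to seconds: 9 x 60 = 540
Add remaining seconds: 540 + 47 = 587

587


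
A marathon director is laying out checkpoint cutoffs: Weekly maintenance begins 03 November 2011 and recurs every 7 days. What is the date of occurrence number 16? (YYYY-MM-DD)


First occurrence: 2011-11-03 (occurrence 1)
Each occurrence is 7 days after the previous.
Occurrence 16 is 15 weeks after the first.
15 weeks = 105 days
2011-11-03 + 105 days = 2012-02-16

2012-02-16


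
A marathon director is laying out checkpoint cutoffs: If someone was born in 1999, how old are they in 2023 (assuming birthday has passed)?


Birth year: 1999
Current year: 2023
Age = current year - birth year
Age = 2023 - 1999 = 24

24


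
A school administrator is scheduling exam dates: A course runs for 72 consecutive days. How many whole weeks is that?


Total days: 72
Days per week: 7
Division: 72 / 7 = 10 remainder 2
Complete weeks: 10
Remaining days: 2

10


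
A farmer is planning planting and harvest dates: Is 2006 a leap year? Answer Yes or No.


Year: 2006
Divisible by 4? 2006 / 4 = 501.5 -> No
Not divisible by 4, so NOT a leap year

No


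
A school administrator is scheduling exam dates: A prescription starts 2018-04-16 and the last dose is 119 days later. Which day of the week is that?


Start: 2018-04-16 (Monday)
Step 1 - find target date: add 119 days
  2018-04-16 + 119 days = 2018-08-13
Step 2 - day of week:
  119 mod 7 = 0
  Monday + 0 days -> Monday
Result: Monday (2018-08-13)

Monday


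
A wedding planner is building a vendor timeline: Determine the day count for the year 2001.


Year: 2001
Check leap year rules:
Divisible by 4? No
2001 is not a leap year
Days: 365

365


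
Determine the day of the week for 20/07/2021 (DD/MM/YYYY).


Date: 2021-07-20
January 1, 2021 is a Friday
Day of year: 201
Offset from Jan 1: 200 days
200 mod 7 = 4
Result: Tuesday

Tuesday


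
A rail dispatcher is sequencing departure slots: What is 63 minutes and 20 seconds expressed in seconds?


Minutes: 63
Extra seconds: 20
Seconds per minute: 60
Minutes to seconds: 63 x 60 = 3780
Total: 3780 + 20 = 3800

3800


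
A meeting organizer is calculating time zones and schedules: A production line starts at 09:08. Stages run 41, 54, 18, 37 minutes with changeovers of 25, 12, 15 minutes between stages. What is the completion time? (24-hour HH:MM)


Start: 09:08 = 548 min from midnight
  after task 1 (41 min): 09:49
  after break (25 min): 10:14
  after task 2 (54 min): 11:08
  after break (12 min): 11:20
  after task 3 (18 min): 11:38
  after break (15 min): 11:53
  after task 4 (37 min): 12:30
Total elapsed: 202 minutes
End time: 12:30

12:30


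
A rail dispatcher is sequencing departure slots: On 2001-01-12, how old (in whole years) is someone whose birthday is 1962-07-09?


Birth: 1962-07-09
Reference: 2001-01-12
Year difference: 2001 - 1962 = 39
Has birthday (07-09) occurred by 01-12? No
Birthday not yet reached this year -> subtract 1
Age in full years: 38

38


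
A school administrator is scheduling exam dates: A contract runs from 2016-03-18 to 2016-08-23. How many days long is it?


Start date: 2016-03-18
End date: 2016-08-23
Mar 2016: +14 days
Apr 2016: +30 days
May 2016: +31 days
... (3 more months)
Total: 158 days

158


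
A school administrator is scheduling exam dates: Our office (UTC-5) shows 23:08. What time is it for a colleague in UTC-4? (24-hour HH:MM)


Local time: 23:08 at UTC-5 (offset -5h)
Target zone: UTC-4 (offset -4h)
Difference: -4 - (-5) = 1 hours
Calculation: 23 + (1) = 24
Wraparound: (24) mod 24 = 0
Result: 00:08

00:08


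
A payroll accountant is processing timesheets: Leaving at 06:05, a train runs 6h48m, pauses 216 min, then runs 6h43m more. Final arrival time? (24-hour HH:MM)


Depart: 06:05
Leg 1: +408 min -> 12:53
Layover: +216 min -> 16:29
Leg 2: +403 min -> 23:12
Total travel: 1027 minutes = 17h 7m
Arrival: 23:12

23:12


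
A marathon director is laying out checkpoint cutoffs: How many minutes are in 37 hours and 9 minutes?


Hours: 37
Extra minutes: 9
Minutes per hour: 60
Hours to minutes: 37 x 60 = 2220
Total: 2220 + 9 = 2229

2229


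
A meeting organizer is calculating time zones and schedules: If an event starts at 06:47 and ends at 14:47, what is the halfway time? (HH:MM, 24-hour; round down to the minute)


Start time: 06:47 = 407 minutes from midnight
End time: 14:47 = 887 minutes from midnight
Sum: 407 + 887 = 1294
Midpoint: 1294 / 2 = 647 minutes
Convert: 647 / 60 = 10 hours, 47 minutes
Result: 10:47

10:47


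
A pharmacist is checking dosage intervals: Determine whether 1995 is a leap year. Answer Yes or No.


Year: 1995
Divisible by 4? 1995 / 4 = 498.75 -> No
Not divisible by 4, so NOT a leap year

No


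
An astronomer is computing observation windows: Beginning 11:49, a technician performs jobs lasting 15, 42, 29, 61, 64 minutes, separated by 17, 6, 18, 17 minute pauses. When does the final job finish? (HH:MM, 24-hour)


Start: 11:49 = 709 min from midnight
  after task 1 (15 min): 12:04
  after break (17 min): 12:21
  after task 2 (42 min): 13:03
  after break (6 min): 13:09
  after task 3 (29 min): 13:38
  after break (18 min): 13:56
  after task 4 (61 min): 14:57
  after break (17 min): 15:14
  after task 5 (64 min): 16:18
Total elapsed: 269 minutes
End time: 16:18

16:18


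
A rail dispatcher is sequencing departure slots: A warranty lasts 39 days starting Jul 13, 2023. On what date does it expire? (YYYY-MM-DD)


Start: 2023-07-13
Adding 39 days
Days remaining in July: 18
After July: 21 days still to add
August 2023 has 31 days, need 21
Result: 2023-08-21

2023-08-21


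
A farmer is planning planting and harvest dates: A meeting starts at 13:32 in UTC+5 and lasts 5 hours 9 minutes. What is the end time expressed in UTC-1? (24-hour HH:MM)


Start: 13:32 in UTC+5
Step 1 - add duration:
  minutes: 32 + 9 = 41
  hours: 13 + 5 + 0 = 18
  end in UTC+5: 18:41
Step 2 - convert UTC+5 -> UTC-1:
  offset difference: -1 - (5) = -6 hours
  18 + (-6) = 12 -> mod 24 = 12
Result: 12:41 in UTC-1

12:41


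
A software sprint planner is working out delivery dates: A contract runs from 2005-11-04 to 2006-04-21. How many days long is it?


Start date: 2005-11-04
End date: 2006-04-21
Nov 2005: +27 days
Dec 2005: +31 days
Jan 2006: +31 days
... (3 more months)
Total: 168 days

168


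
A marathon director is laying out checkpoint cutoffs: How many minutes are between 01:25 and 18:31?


Start time: 01:25 = 85 minutes from midnight
End time: 18:31 = 1111 minutes from midnight
Difference: 1111 - 85 = 1026 minutes
That is 17 hours and 6 minutes

1026


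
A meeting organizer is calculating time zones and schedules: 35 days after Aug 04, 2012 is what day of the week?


Start: 2012-08-04 (Saturday)
Step 1 - find target date: add 35 days
  2012-08-04 + 35 days = 2012-09-08
Step 2 - day of week:
  35 mod 7 = 0
  Saturday + 0 days -> Saturday
Result: Saturday (2012-09-08)

Saturday


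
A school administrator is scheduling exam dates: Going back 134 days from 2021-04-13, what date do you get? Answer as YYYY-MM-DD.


Start: 2021-04-13
Subtracting 134 days
Days already passed in April: 13
After going back through April: 121 more days to subtract
March 2021: 31 days, 90 remaining
February 2021: 28 days, 62 remaining
January 2021: 31 days, 31 remaining
December 2020 has 31 days, need 31
Result: 2020-11-30

2020-11-30


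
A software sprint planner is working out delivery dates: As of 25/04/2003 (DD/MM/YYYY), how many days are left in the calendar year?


Start: April 25, 2003
End: December 31, 2003
Days left in April: 5
May: 31
June: 30
July: 31
August: 31
... plus remaining months
Sum of remaining months: 245
Total: 5 + 245 = 250

250


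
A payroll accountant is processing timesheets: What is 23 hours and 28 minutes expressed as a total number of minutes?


Hours: 23
Minutes: 28
Convert hours to minutes: 23 x 60 = 1380
Add remaining minutes: 1380 + 28 = 1408

1408


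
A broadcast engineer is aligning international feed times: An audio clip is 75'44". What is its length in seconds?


Minutes: 75
Seconds: 44
Convert minutes to seconds: 75 x 60 = 4500
Add remaining seconds: 4500 + 44 = 4544

4544


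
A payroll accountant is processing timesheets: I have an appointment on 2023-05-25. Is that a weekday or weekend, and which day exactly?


Date: 2023-05-25
January 1, 2023 is a Sunday
Day of year: 145
Offset from Jan 1: 144 days
144 mod 7 = 4
Result: Thursday

Thursday


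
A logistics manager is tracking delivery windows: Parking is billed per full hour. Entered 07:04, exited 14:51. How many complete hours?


Start: 07:04
End: 14:51
Hour difference: 14 - 7 = 7 hours
Minute difference: 51 - 4 = 47 minutes
Total minutes: 467
Complete hours: 467 / 60 = 7 (remainder 47)

7


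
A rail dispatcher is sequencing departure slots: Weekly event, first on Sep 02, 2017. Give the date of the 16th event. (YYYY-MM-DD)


First occurrence: 2017-09-02 (occurrence 1)
Each occurrence is 7 days after the previous.
Occurrence 16 is 15 weeks after the first.
15 weeks = 105 days
2017-09-02 + 105 days = 2017-12-16

2017-12-16


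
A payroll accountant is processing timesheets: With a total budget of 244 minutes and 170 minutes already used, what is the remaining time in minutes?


Total budget: 244 minutes
Time used: 170 minutes
Remaining: 244 - 170 = 74 minutes
Percent used: 69.7%
Percent remaining: 30.3%

74


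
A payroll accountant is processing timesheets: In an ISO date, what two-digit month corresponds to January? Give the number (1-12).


Calendar month order:
1. January <--
2. February
January is month number 1

1


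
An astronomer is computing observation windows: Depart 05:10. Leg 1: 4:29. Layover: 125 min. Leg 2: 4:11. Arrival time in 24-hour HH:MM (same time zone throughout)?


Depart: 05:10
Leg 1: +269 min -> 09:39
Layover: +125 min -> 11:44
Leg 2: +251 min -> 15:55
Total travel: 645 minutes = 10h 45m
Arrival: 15:55

15:55


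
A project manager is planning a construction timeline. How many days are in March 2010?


Month: March
Year: 2010
March is a 31-day month
Total: 31 days

31


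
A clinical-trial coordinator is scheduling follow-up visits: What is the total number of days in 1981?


Year: 1981
Check leap year rules:
Divisible by 4? No
1981 is not a leap year
Days: 365

365


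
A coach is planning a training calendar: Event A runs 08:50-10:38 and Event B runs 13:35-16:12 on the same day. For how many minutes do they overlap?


Interval A: [530, 638] minutes from midnight
Interval B: [815, 972] minutes from midnight
Overlap start = max(530, 815) = 815
Overlap end = min(638, 972) = 638
End <= start, so the intervals do not overlap: 0 minutes

0


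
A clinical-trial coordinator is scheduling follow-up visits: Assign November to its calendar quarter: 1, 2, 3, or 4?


Month: November (month 11)
Q1: January-March (months 1-3)
Q2: April-June (months 4-6)
Q3: July-September (months 7-9)
Q4: October-December (months 10-12)
Month 11 falls in Q4

4


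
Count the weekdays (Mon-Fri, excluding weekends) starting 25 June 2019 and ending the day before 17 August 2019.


Start: 2019-06-25 (Tuesday)
End (exclusive): 2019-08-17 (Saturday)
Total calendar days: 53
Full weeks: 53 // 7 = 7 -> 35 weekdays
Remaining 4 days starting on Tuesday:
  Tue(w), Wed(w), Thu(w), Fri(w) -> 4 weekdays
Total business days: 35 + 4 = 39

39


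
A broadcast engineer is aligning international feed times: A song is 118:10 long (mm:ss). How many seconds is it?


Minutes: 118
Extra seconds: 10
Seconds per minute: 60
Minutes to seconds: 118 x 60 = 7080
Total: 7080 + 10 = 7090

7090


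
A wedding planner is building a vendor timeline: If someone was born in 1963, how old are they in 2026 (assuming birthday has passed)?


Birth year: 1963
Current year: 2026
Age = current year - birth year
Age = 2026 - 1963 = 63

63


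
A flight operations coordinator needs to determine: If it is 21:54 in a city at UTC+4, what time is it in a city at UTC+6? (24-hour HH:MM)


Local time: 21:54 at UTC+4 (offset 4h)
Target zone: UTC+6 (offset 6h)
Difference: 6 - (4) = 2 hours
Calculation: 21 + (2) = 23
Result: 23:54

23:54


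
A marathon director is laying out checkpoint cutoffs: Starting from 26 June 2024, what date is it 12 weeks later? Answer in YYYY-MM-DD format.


Start: 2024-06-26
Weeks to add: 12
Convert to days: 12 x 7 = 84 days
Add 84 days to 2024-06-26
Result: 2024-09-18

2024-09-18


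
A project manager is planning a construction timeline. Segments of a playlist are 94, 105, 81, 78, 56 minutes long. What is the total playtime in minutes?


Durations: 94, 105, 81, 78, 56
Running sum: 94
+ 105 = 199
+ 81 = 280
+ 78 = 358
+ 56 = 414
Total duration: 414 minutes
That is 6 hours and 54 minutes

414


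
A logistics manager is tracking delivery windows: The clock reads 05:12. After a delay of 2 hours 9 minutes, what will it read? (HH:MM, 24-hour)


Start time: 05:12
Adding: 2 hours 9 minutes
Minutes: 12 + 9 = 21
Hours: 5 + 2 + 0 = 7
Result: 07:21

07:21


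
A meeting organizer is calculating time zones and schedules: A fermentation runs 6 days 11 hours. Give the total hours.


Days: 6
Extra hours: 11
Hours per day: 24
Days to hours: 6 x 24 = 144
Total: 144 + 11 = 155

155


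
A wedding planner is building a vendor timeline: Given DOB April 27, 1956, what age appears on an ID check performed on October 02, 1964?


Birth: 1956-04-27
Reference: 1964-10-02
Year difference: 1964 - 1956 = 8
Has birthday (04-27) occurred by 10-02? Yes
Age in full years: 8

8


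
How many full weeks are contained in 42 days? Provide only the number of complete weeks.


Total days: 42
Days per week: 7
Division: 42 / 7 = 6 remainder 0
Complete weeks: 6
Remaining days: 0

6


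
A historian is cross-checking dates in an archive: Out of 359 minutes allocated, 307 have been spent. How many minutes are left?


Total budget: 359 minutes
Time used: 307 minutes
Remaining: 359 - 307 = 52 minutes
Percent used: 85.5%
Percent remaining: 14.5%

52


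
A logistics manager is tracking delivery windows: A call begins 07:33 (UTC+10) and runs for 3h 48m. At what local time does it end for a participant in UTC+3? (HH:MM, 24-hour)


Start: 07:33 in UTC+10
Step 1 - add duration:
  minutes: 33 + 48 = 81 (carry 1h)
  hours: 7 + 3 + 1 = 11
  end in UTC+10: 11:21
Step 2 - convert UTC+10 -> UTC+3:
  offset difference: 3 - (10) = -7 hours
  11 + (-7) = 4 -> mod 24 = 4
Result: 04:21 in UTC+3

04:21


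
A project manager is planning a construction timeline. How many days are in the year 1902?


Year: 1902
Check leap year rules:
Divisible by 4? No
1902 is not a leap year
Days: 365

365


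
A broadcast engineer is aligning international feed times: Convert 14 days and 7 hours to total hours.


Days: 14
Extra hours: 7
Hours per day: 24
Days to hours: 14 x 24 = 336
Total: 336 + 7 = 343

343


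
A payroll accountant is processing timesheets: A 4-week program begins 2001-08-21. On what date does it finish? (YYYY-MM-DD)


Start: 2001-08-21
Weeks to add: 4
Convert to days: 4 x 7 = 28 days
Add 28 days to 2001-08-21
Result: 2001-09-18

2001-09-18


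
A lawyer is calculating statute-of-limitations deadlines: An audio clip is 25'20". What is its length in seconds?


Minutes: 25
Seconds: 20
Convert minutes to seconds: 25 x 60 = 1500
Add remaining seconds: 1500 + 20 = 1520

1520


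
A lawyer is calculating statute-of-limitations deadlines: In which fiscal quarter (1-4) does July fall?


Month: July (month 7)
Q1: January-March (months 1-3)
Q2: April-June (months 4-6)
Q3: July-September (months 7-9)
Q4: October-December (months 10-12)
Month 7 falls in Q3

3


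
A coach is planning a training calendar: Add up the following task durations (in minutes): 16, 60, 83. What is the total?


Durations: 16, 60, 83
Running sum: 16
+ 60 = 76
+ 83 = 159
Total duration: 159 minutes
That is 2 hours and 39 minutes

159
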